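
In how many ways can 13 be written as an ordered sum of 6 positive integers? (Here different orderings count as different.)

792

Equivalently, choose which 5 of the 12 gaps become plus signs: C(12,5) = 792.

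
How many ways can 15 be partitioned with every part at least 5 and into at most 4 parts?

They are:
15
10,5
9,6
8,7
5,5,5

5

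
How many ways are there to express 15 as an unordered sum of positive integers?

176

Systematic enumeration (by largest part, then next-largest, …) yields 176.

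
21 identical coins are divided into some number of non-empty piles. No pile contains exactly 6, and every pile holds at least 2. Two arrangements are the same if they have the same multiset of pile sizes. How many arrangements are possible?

124

Direct enumeration gives 124 partitions.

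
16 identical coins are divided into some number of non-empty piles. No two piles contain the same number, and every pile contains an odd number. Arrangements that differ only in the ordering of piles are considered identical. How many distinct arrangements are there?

5

They are:
15, 1
13, 3
11, 5
9, 7
7, 5, 3, 1
Counting gives 5.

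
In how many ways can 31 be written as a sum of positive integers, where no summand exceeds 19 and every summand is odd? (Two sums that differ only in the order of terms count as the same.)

316

Enumerating by decreasing first part gives 316 partitions in all.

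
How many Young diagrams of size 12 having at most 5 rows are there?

47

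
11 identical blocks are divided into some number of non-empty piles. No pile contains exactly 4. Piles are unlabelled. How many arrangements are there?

There are too many to list fully; the first 12 (by largest part) are:
11
1+10
2+9
1+1+9
3+8
1+2+8
1+1+1+8
1+3+7
2+2+7
1+1+2+7
1+1+1+1+7
5+6
…and 29 more, for 41 total.

41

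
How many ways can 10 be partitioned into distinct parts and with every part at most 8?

8

They are:
8+2
7+3
7+2+1
6+4
6+3+1
5+4+1
5+3+2
4+3+2+1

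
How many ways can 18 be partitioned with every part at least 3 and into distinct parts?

15

The partitions of 18 that satisfy the conditions:
18
15 + 3
14 + 4
13 + 5
12 + 6
11 + 7
11 + 4 + 3
10 + 8
10 + 5 + 3
9 + 6 + 3
9 + 5 + 4
8 + 7 + 3
8 + 6 + 4
7 + 6 + 5
6 + 5 + 4 + 3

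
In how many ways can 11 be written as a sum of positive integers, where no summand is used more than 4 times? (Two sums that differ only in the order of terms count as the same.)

There are too many to list fully; the first 12 (by largest part) are:
11
10 + 1
9 + 2
9 + 1 + 1
8 + 3
8 + 2 + 1
8 + 1 + 1 + 1
7 + 4
7 + 3 + 1
7 + 2 + 2
7 + 2 + 1 + 1
7 + 1 + 1 + 1 + 1
…and 32 more, for 44 total.

44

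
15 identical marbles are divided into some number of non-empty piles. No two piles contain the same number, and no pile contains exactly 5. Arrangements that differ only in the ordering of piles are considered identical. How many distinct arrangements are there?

19

The partitions of 15 that satisfy the conditions:
15
14, 1
13, 2
12, 3
12, 2, 1
11, 4
11, 3, 1
10, 4, 1
10, 3, 2
9, 6
9, 4, 2
9, 3, 2, 1
8, 7
8, 6, 1
8, 4, 3
8, 4, 2, 1
7, 6, 2
7, 4, 3, 1
6, 4, 3, 2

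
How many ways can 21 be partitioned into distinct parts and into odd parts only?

8

Listing the qualifying partitions of 21:
21
17+3+1
15+5+1
13+7+1
13+5+3
11+9+1
11+7+3
9+7+5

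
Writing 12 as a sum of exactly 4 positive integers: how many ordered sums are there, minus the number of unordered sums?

Compositions: C(11,3) = 165.
Unordered (partitions into 4 parts): 15.
Difference: 165 − 15 = 150.

150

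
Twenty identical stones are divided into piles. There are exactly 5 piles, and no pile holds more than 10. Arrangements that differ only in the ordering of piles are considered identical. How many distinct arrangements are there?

66

There are too many to list fully; the first 12 (by largest part) are:
10 + 7 + 1 + 1 + 1
10 + 6 + 2 + 1 + 1
10 + 5 + 3 + 1 + 1
10 + 5 + 2 + 2 + 1
10 + 4 + 4 + 1 + 1
10 + 4 + 3 + 2 + 1
10 + 4 + 2 + 2 + 2
10 + 3 + 3 + 3 + 1
10 + 3 + 3 + 2 + 2
9 + 8 + 1 + 1 + 1
9 + 7 + 2 + 1 + 1
9 + 6 + 3 + 1 + 1
…and 54 more, for 66 total.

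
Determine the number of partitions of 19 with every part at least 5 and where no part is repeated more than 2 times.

10

Enumerating:
19
14,5
13,6
12,7
11,8
10,9
9,5,5
8,6,5
7,7,5
7,6,6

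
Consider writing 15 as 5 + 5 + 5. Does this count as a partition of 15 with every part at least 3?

Yes

The parts sum to 15, and the condition 'every summand is at least 3' holds.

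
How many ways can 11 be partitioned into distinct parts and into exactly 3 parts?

5

The partitions of 11 that satisfy the conditions:
8 + 2 + 1
7 + 3 + 1
6 + 4 + 1
6 + 3 + 2
5 + 4 + 2
Counting gives 5.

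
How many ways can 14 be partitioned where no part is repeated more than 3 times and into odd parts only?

Listing the qualifying partitions of 14:
1,13
3,11
1,1,1,11
5,9
1,1,3,9
7,7
1,1,5,7
1,3,3,7
1,3,5,5
3,3,3,5
1,1,1,3,3,5

11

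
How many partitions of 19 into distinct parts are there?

54

There are too many to list fully; the first 12 (by largest part) are:
19
18+1
17+2
16+3
16+2+1
15+4
15+3+1
14+5
14+4+1
14+3+2
13+6
13+5+1
…and 42 more, for 54 total.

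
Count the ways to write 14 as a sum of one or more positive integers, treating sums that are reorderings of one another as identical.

There are 135 such partitions.

135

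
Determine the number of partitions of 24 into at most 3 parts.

61

There are too many to list fully; the first 12 (by largest part) are:
24
23,1
22,2
22,1,1
21,3
21,2,1
20,4
20,3,1
20,2,2
19,5
19,4,1
19,3,2
…and 49 more, for 61 total.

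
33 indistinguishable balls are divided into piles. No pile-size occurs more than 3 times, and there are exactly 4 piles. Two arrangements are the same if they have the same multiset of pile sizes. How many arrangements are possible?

270

A full systematic count gives 270.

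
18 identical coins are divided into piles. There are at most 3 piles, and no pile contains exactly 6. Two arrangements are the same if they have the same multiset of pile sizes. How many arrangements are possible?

30

A partial list (first 12 by largest part):
18
17 + 1
16 + 2
16 + 1 + 1
15 + 3
15 + 2 + 1
14 + 4
14 + 3 + 1
14 + 2 + 2
13 + 5
13 + 4 + 1
13 + 3 + 2
…and 18 more, for 30 total.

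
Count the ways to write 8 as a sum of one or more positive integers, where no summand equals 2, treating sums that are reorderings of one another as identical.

11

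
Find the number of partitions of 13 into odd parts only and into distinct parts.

Enumerating:
13
9,3,1
7,5,1
Counting gives 3.

3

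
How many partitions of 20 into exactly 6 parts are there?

Counting exhaustively, 90 partitions satisfy the conditions.

90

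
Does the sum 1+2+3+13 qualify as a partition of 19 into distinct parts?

Yes

The parts sum to 19, and the condition 'all summands are distinct' holds.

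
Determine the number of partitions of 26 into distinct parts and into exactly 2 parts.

12

They are:
25,1
24,2
23,3
22,4
21,5
20,6
19,7
18,8
17,9
16,10
15,11
14,12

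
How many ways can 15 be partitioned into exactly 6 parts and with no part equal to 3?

13

The partitions of 15 that satisfy the conditions:
10, 1, 1, 1, 1, 1
9, 2, 1, 1, 1, 1
8, 2, 2, 1, 1, 1
7, 4, 1, 1, 1, 1
7, 2, 2, 2, 1, 1
6, 5, 1, 1, 1, 1
6, 4, 2, 1, 1, 1
6, 2, 2, 2, 2, 1
5, 5, 2, 1, 1, 1
5, 4, 2, 2, 1, 1
5, 2, 2, 2, 2, 2
4, 4, 4, 1, 1, 1
4, 4, 2, 2, 2, 1
That's 13 in total.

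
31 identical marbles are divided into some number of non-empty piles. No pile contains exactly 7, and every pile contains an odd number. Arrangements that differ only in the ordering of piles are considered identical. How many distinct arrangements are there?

Direct enumeration gives 218 partitions.

218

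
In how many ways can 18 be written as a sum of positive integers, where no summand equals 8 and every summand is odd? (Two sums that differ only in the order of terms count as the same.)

46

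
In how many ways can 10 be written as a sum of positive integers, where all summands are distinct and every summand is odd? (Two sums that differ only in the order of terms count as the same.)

2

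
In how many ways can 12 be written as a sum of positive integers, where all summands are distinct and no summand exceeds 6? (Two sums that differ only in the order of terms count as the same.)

5

They are:
6, 5, 1
6, 4, 2
6, 3, 2, 1
5, 4, 3
5, 4, 2, 1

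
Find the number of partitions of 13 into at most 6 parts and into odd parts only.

Listing the qualifying partitions of 13:
13
11, 1, 1
9, 3, 1
9, 1, 1, 1, 1
7, 5, 1
7, 3, 3
7, 3, 1, 1, 1
5, 5, 3
5, 5, 1, 1, 1
5, 3, 3, 1, 1
3, 3, 3, 3, 1
That's 11 in total.

11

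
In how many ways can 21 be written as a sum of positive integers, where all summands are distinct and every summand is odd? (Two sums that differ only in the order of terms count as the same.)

8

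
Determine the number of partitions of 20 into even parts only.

42

A partial list (first 12 by largest part):
20
18,2
16,4
16,2,2
14,6
14,4,2
14,2,2,2
12,8
12,6,2
12,4,4
12,4,2,2
12,2,2,2,2
…and 30 more, for 42 total.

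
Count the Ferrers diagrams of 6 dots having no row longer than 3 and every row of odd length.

3

Enumerating:
3, 3
3, 1, 1, 1
1, 1, 1, 1, 1, 1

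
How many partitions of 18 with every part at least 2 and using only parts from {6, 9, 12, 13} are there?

The partitions of 18 that satisfy the conditions:
6, 12
9, 9
6, 6, 6

3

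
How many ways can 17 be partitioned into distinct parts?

38

There are too many to list fully; the first 12 (by largest part) are:
17
16+1
15+2
14+3
14+2+1
13+4
13+3+1
12+5
12+4+1
12+3+2
11+6
11+5+1
…and 26 more, for 38 total.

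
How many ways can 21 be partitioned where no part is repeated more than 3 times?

395

There are 395 such partitions.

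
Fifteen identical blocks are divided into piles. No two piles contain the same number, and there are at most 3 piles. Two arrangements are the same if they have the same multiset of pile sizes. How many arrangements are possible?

20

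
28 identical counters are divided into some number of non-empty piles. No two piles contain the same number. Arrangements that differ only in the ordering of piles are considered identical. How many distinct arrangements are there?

222

Enumerating by decreasing first part gives 222 partitions in all.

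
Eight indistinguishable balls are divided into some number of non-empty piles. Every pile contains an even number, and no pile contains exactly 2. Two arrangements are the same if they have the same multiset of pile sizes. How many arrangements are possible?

Enumerating:
8
4+4
Counting gives 2.

2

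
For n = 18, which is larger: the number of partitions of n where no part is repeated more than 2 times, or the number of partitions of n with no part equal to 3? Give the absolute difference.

74

Partitions of 18 where no part is repeated more than 2 times: 135.
Partitions of 18 with no part equal to 3: 209.
|135 − 209| = 74.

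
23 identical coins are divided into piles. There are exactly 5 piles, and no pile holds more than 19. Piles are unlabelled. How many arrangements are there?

Counting exhaustively, 141 partitions satisfy the conditions.

141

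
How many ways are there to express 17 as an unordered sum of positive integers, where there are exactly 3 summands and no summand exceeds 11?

18

They are:
11 + 5 + 1
11 + 4 + 2
11 + 3 + 3
10 + 6 + 1
10 + 5 + 2
10 + 4 + 3
9 + 7 + 1
9 + 6 + 2
9 + 5 + 3
9 + 4 + 4
8 + 8 + 1
8 + 7 + 2
8 + 6 + 3
8 + 5 + 4
7 + 7 + 3
7 + 6 + 4
7 + 5 + 5
6 + 6 + 5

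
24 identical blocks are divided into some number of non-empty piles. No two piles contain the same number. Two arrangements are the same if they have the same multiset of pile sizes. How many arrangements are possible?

There are 122 such partitions.

122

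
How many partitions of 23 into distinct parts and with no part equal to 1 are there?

There are too many to list fully; the first 12 (by largest part) are:
23
21, 2
20, 3
19, 4
18, 5
18, 3, 2
17, 6
17, 4, 2
16, 7
16, 5, 2
16, 4, 3
15, 8
…and 44 more, for 56 total.

56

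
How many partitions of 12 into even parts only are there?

11

Listing the qualifying partitions of 12:
12
10, 2
8, 4
8, 2, 2
6, 6
6, 4, 2
6, 2, 2, 2
4, 4, 4
4, 4, 2, 2
4, 2, 2, 2, 2
2, 2, 2, 2, 2, 2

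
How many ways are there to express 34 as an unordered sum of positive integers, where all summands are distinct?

512

Enumerating by decreasing first part gives 512 partitions in all.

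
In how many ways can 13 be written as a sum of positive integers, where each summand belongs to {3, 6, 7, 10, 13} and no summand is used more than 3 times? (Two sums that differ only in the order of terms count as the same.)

They are:
13
3+10
6+7
3+3+7

4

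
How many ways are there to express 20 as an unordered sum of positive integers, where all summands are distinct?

There are too many to list fully; the first 12 (by largest part) are:
20
19 + 1
18 + 2
17 + 3
17 + 2 + 1
16 + 4
16 + 3 + 1
15 + 5
15 + 4 + 1
15 + 3 + 2
14 + 6
14 + 5 + 1
…and 52 more, for 64 total.

64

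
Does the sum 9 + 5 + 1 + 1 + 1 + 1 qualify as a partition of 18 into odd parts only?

Yes

The parts sum to 18, and the condition 'every summand is odd' holds.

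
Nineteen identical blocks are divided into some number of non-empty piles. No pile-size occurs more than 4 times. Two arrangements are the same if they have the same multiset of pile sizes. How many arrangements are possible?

Counting exhaustively, 325 partitions satisfy the conditions.

325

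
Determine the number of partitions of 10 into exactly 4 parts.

9

They are:
7+1+1+1
6+2+1+1
5+3+1+1
5+2+2+1
4+4+1+1
4+3+2+1
4+2+2+2
3+3+3+1
3+3+2+2
That's 9 in total.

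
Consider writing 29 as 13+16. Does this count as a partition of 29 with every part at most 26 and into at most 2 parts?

Yes

The parts sum to 29, and the condition 'no summand exceeds 26' holds; the condition 'there are at most 2 summands' holds.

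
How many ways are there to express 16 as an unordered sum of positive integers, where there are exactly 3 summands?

The partitions of 16 that satisfy the conditions:
14+1+1
13+2+1
12+3+1
12+2+2
11+4+1
11+3+2
10+5+1
10+4+2
10+3+3
9+6+1
9+5+2
9+4+3
8+7+1
8+6+2
8+5+3
8+4+4
7+7+2
7+6+3
7+5+4
6+6+4
6+5+5

21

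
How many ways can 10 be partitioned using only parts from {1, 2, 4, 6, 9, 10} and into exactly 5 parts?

3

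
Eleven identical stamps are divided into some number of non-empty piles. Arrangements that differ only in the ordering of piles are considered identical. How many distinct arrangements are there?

56

A partial list (first 12 by largest part):
11
10,1
9,2
9,1,1
8,3
8,2,1
8,1,1,1
7,4
7,3,1
7,2,2
7,2,1,1
7,1,1,1,1
…and 44 more, for 56 total.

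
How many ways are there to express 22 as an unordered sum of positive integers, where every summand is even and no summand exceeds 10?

There are too many to list fully; the first 12 (by largest part) are:
10+10+2
10+8+4
10+8+2+2
10+6+6
10+6+4+2
10+6+2+2+2
10+4+4+4
10+4+4+2+2
10+4+2+2+2+2
10+2+2+2+2+2+2
8+8+6
8+8+4+2
…and 25 more, for 37 total.

37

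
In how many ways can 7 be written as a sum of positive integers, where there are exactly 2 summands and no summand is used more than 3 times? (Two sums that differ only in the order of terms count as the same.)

3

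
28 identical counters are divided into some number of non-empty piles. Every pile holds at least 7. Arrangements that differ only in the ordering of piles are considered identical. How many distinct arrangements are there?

Enumerating:
28
21,7
20,8
19,9
18,10
17,11
16,12
15,13
14,14
14,7,7
13,8,7
12,9,7
12,8,8
11,10,7
11,9,8
10,10,8
10,9,9
7,7,7,7
Counting gives 18.

18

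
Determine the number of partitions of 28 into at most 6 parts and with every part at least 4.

Systematic enumeration (by largest part, then next-largest, …) yields 99.

99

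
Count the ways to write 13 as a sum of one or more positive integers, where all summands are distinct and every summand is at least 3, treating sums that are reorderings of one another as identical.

Listing the qualifying partitions of 13:
13
10+3
9+4
8+5
7+6
6+4+3

6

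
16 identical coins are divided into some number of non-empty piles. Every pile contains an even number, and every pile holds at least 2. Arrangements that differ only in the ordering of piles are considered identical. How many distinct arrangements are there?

22

The partitions of 16 that satisfy the conditions:
16
14 + 2
12 + 4
12 + 2 + 2
10 + 6
10 + 4 + 2
10 + 2 + 2 + 2
8 + 8
8 + 6 + 2
8 + 4 + 4
8 + 4 + 2 + 2
8 + 2 + 2 + 2 + 2
6 + 6 + 4
6 + 6 + 2 + 2
6 + 4 + 4 + 2
6 + 4 + 2 + 2 + 2
6 + 2 + 2 + 2 + 2 + 2
4 + 4 + 4 + 4
4 + 4 + 4 + 2 + 2
4 + 4 + 2 + 2 + 2 + 2
4 + 2 + 2 + 2 + 2 + 2 + 2
2 + 2 + 2 + 2 + 2 + 2 + 2 + 2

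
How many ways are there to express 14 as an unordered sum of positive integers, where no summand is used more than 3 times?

82

There are 82 such partitions.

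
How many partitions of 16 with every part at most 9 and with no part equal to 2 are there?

Enumerating by decreasing first part gives 78 partitions in all.

78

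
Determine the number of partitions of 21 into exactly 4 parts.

Enumerating by decreasing first part gives 72 partitions in all.

72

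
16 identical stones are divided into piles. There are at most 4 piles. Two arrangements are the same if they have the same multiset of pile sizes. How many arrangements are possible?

There are too many to list fully; the first 12 (by largest part) are:
16
1, 15
2, 14
1, 1, 14
3, 13
1, 2, 13
1, 1, 1, 13
4, 12
1, 3, 12
2, 2, 12
1, 1, 2, 12
5, 11
…and 52 more, for 64 total.

64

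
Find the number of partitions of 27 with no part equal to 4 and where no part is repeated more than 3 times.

714

Systematic enumeration (by largest part, then next-largest, …) yields 714.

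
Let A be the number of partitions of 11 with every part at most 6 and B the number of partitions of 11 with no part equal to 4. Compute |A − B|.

3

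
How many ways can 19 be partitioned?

Systematic enumeration (by largest part, then next-largest, …) yields 490.

490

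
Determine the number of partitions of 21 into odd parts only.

Enumerating by decreasing first part gives 76 partitions in all.

76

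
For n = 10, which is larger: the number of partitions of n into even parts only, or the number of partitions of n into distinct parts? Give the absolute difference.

3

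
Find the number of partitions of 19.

490

Systematic enumeration (by largest part, then next-largest, …) yields 490.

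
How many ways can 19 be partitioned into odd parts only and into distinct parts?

6

They are:
19
15, 3, 1
13, 5, 1
11, 7, 1
11, 5, 3
9, 7, 3
That's 6 in total.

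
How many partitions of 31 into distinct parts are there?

Counting exhaustively, 340 partitions satisfy the conditions.

340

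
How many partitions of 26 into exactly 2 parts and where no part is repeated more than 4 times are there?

The partitions of 26 that satisfy the conditions:
1 + 25
2 + 24
3 + 23
4 + 22
5 + 21
6 + 20
7 + 19
8 + 18
9 + 17
10 + 16
11 + 15
12 + 14
13 + 13

13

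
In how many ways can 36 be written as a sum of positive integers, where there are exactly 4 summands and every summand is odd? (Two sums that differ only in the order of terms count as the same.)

64

There are too many to list fully; the first 12 (by largest part) are:
1 + 1 + 1 + 33
1 + 1 + 3 + 31
1 + 1 + 5 + 29
1 + 3 + 3 + 29
1 + 1 + 7 + 27
1 + 3 + 5 + 27
3 + 3 + 3 + 27
1 + 1 + 9 + 25
1 + 3 + 7 + 25
1 + 5 + 5 + 25
3 + 3 + 5 + 25
1 + 1 + 11 + 23
…and 52 more, for 64 total.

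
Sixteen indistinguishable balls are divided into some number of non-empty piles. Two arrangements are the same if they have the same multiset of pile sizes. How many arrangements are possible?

Counting exhaustively, 231 partitions satisfy the conditions.

231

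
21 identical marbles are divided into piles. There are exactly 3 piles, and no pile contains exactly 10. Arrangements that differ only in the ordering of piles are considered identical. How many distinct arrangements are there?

There are too many to list fully; the first 12 (by largest part) are:
19, 1, 1
18, 2, 1
17, 3, 1
17, 2, 2
16, 4, 1
16, 3, 2
15, 5, 1
15, 4, 2
15, 3, 3
14, 6, 1
14, 5, 2
14, 4, 3
…and 20 more, for 32 total.

32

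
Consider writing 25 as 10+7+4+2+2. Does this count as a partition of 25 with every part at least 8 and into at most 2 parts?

No

The parts sum to 25, and the condition 'every summand is at least 8' is violated.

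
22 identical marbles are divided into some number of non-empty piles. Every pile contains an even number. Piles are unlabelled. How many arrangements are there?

A partial list (first 12 by largest part):
22
2 + 20
4 + 18
2 + 2 + 18
6 + 16
2 + 4 + 16
2 + 2 + 2 + 16
8 + 14
2 + 6 + 14
4 + 4 + 14
2 + 2 + 4 + 14
2 + 2 + 2 + 2 + 14
…and 44 more, for 56 total.

56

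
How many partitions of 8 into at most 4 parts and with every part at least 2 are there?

7

Listing the qualifying partitions of 8:
8
6, 2
5, 3
4, 4
4, 2, 2
3, 3, 2
2, 2, 2, 2
That's 7 in total.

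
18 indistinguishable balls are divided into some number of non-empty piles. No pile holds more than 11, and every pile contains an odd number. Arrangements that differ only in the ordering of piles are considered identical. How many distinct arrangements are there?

A partial list (first 12 by largest part):
11,7
11,5,1,1
11,3,3,1
11,3,1,1,1,1
11,1,1,1,1,1,1,1
9,9
9,7,1,1
9,5,3,1
9,5,1,1,1,1
9,3,3,3
9,3,3,1,1,1
9,3,1,1,1,1,1,1
…and 28 more, for 40 total.

40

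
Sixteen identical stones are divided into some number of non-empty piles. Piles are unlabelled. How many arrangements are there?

231

There are 231 such partitions.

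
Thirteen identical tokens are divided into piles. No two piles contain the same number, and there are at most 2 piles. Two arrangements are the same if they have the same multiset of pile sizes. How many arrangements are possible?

They are:
13
1,12
2,11
3,10
4,9
5,8
6,7

7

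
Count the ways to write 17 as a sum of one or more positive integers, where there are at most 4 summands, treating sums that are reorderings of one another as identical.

72

Enumerating by decreasing first part gives 72 partitions in all.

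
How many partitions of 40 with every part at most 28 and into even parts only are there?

There are 608 such partitions.

608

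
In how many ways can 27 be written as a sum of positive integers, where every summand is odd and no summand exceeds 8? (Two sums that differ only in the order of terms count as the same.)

67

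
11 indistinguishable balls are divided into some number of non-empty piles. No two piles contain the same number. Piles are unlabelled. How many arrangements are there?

Enumerating:
11
10, 1
9, 2
8, 3
8, 2, 1
7, 4
7, 3, 1
6, 5
6, 4, 1
6, 3, 2
5, 4, 2
5, 3, 2, 1

12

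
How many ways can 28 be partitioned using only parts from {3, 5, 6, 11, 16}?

13

The partitions of 28 that satisfy the conditions:
6 + 6 + 16
3 + 3 + 6 + 16
3 + 3 + 3 + 3 + 16
6 + 11 + 11
3 + 3 + 11 + 11
5 + 6 + 6 + 11
3 + 3 + 5 + 6 + 11
3 + 3 + 3 + 3 + 5 + 11
5 + 5 + 6 + 6 + 6
3 + 3 + 5 + 5 + 6 + 6
3 + 3 + 3 + 3 + 5 + 5 + 6
3 + 5 + 5 + 5 + 5 + 5
3 + 3 + 3 + 3 + 3 + 3 + 5 + 5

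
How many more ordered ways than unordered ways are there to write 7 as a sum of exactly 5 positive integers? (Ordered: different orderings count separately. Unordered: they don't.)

13

Compositions: C(6,4) = 15.
Unordered (partitions into 5 parts): 2.
Difference: 15 − 2 = 13.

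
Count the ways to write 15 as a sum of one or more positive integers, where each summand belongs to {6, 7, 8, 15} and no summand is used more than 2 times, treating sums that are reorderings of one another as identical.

2

The partitions of 15 that satisfy the conditions:
15
8, 7
That's 2 in total.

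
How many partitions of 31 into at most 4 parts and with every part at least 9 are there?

Enumerating:
31
22+9
21+10
20+11
19+12
18+13
17+14
16+15
13+9+9
12+10+9
11+11+9
11+10+10

12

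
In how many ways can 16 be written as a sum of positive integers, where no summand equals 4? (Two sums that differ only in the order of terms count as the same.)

154

Systematic enumeration (by largest part, then next-largest, …) yields 154.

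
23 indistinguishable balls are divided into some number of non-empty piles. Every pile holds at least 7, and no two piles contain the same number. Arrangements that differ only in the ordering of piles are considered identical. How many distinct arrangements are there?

6

The partitions of 23 that satisfy the conditions:
23
7,16
8,15
9,14
10,13
11,12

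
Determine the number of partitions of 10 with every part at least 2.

Enumerating:
10
8+2
7+3
6+4
6+2+2
5+5
5+3+2
4+4+2
4+3+3
4+2+2+2
3+3+2+2
2+2+2+2+2

12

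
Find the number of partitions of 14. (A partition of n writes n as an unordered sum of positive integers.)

A full systematic count gives 135.

135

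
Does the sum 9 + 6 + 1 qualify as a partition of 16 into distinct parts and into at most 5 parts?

Yes

The parts sum to 16, and the condition 'all summands are distinct' holds; the condition 'there are at most 5 summands' holds.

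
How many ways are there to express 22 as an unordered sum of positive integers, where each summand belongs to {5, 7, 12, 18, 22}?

The partitions of 22 that satisfy the conditions:
22
5, 5, 12
5, 5, 5, 7

3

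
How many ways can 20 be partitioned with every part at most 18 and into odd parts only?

63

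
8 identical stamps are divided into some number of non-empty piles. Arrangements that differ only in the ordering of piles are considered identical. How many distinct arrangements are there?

They are:
8
7, 1
6, 2
6, 1, 1
5, 3
5, 2, 1
5, 1, 1, 1
4, 4
4, 3, 1
4, 2, 2
4, 2, 1, 1
4, 1, 1, 1, 1
3, 3, 2
3, 3, 1, 1
3, 2, 2, 1
3, 2, 1, 1, 1
3, 1, 1, 1, 1, 1
2, 2, 2, 2
2, 2, 2, 1, 1
2, 2, 1, 1, 1, 1
2, 1, 1, 1, 1, 1, 1
1, 1, 1, 1, 1, 1, 1, 1
That's 22 in total.

22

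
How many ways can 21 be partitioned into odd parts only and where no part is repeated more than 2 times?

20

Listing the qualifying partitions of 21:
21
19, 1, 1
17, 3, 1
15, 5, 1
15, 3, 3
13, 7, 1
13, 5, 3
13, 3, 3, 1, 1
11, 9, 1
11, 7, 3
11, 5, 5
11, 5, 3, 1, 1
9, 9, 3
9, 7, 5
9, 7, 3, 1, 1
9, 5, 5, 1, 1
9, 5, 3, 3, 1
7, 7, 5, 1, 1
7, 7, 3, 3, 1
7, 5, 5, 3, 1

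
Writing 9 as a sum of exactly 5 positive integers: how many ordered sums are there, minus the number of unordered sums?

65

Compositions: C(8,4) = 70.
Unordered (partitions into 5 parts): 5.
Difference: 70 − 5 = 65.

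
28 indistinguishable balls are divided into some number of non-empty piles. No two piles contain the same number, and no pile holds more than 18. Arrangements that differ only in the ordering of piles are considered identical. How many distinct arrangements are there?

A full systematic count gives 189.

189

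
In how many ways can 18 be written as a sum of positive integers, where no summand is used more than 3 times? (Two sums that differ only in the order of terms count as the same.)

A full systematic count gives 208.

208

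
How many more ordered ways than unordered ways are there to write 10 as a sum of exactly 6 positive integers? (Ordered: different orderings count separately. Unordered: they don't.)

Ordered (compositions into 6 parts): C(9,5) = 126.
Partitions of 10 into exactly 6 parts: 5.
Difference: 126 − 5 = 121.

121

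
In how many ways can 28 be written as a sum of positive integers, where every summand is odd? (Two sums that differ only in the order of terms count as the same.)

222

Counting exhaustively, 222 partitions satisfy the conditions.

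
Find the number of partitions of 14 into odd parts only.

They are:
1 + 13
3 + 11
1 + 1 + 1 + 11
5 + 9
1 + 1 + 3 + 9
1 + 1 + 1 + 1 + 1 + 9
7 + 7
1 + 1 + 5 + 7
1 + 3 + 3 + 7
1 + 1 + 1 + 1 + 3 + 7
1 + 1 + 1 + 1 + 1 + 1 + 1 + 7
1 + 3 + 5 + 5
1 + 1 + 1 + 1 + 5 + 5
3 + 3 + 3 + 5
1 + 1 + 1 + 3 + 3 + 5
1 + 1 + 1 + 1 + 1 + 1 + 3 + 5
1 + 1 + 1 + 1 + 1 + 1 + 1 + 1 + 1 + 5
1 + 1 + 3 + 3 + 3 + 3
1 + 1 + 1 + 1 + 1 + 3 + 3 + 3
1 + 1 + 1 + 1 + 1 + 1 + 1 + 1 + 3 + 3
1 + 1 + 1 + 1 + 1 + 1 + 1 + 1 + 1 + 1 + 1 + 3
1 + 1 + 1 + 1 + 1 + 1 + 1 + 1 + 1 + 1 + 1 + 1 + 1 + 1

22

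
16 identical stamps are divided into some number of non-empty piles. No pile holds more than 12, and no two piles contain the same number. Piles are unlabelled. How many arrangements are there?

A partial list (first 12 by largest part):
4, 12
1, 3, 12
5, 11
1, 4, 11
2, 3, 11
6, 10
1, 5, 10
2, 4, 10
1, 2, 3, 10
7, 9
1, 6, 9
2, 5, 9
…and 15 more, for 27 total.

27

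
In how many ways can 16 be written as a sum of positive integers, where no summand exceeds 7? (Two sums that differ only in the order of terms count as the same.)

164

Systematic enumeration (by largest part, then next-largest, …) yields 164.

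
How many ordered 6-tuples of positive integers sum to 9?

By stars and bars with positive parts, the count is C(8,5) = 56.

56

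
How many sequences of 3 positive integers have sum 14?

Equivalently, choose which 2 of the 13 gaps become plus signs: C(13,2) = 78.

78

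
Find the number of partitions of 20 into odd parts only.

A partial list (first 12 by largest part):
19 + 1
17 + 3
17 + 1 + 1 + 1
15 + 5
15 + 3 + 1 + 1
15 + 1 + 1 + 1 + 1 + 1
13 + 7
13 + 5 + 1 + 1
13 + 3 + 3 + 1
13 + 3 + 1 + 1 + 1 + 1
13 + 1 + 1 + 1 + 1 + 1 + 1 + 1
11 + 9
…and 52 more, for 64 total.

64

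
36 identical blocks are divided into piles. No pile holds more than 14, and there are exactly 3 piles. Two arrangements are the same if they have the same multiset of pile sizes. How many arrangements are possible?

7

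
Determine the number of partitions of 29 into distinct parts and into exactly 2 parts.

Enumerating:
28+1
27+2
26+3
25+4
24+5
23+6
22+7
21+8
20+9
19+10
18+11
17+12
16+13
15+14

14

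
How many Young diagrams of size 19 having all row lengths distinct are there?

There are too many to list fully; the first 12 (by largest part) are:
19
1, 18
2, 17
3, 16
1, 2, 16
4, 15
1, 3, 15
5, 14
1, 4, 14
2, 3, 14
6, 13
1, 5, 13
…and 42 more, for 54 total.

54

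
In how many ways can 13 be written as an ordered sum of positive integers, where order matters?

Each of the 12 gaps between 13 units is either a break or not: 2^12 = 4096.

4096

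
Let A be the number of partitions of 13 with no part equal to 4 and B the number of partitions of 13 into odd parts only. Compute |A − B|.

53

Partitions of 13 with no part equal to 4: 71.
Partitions of 13 into odd parts only: 18.
|71 − 18| = 53.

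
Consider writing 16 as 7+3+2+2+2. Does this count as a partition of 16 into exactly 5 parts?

The parts sum to 16, and the condition 'there are exactly 5 summands' holds.

Yes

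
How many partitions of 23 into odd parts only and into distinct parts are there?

9

They are:
23
19, 3, 1
17, 5, 1
15, 7, 1
15, 5, 3
13, 9, 1
13, 7, 3
11, 9, 3
11, 7, 5
Counting gives 9.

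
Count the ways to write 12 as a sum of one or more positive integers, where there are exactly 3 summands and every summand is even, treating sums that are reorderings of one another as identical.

3

The partitions of 12 that satisfy the conditions:
8+2+2
6+4+2
4+4+4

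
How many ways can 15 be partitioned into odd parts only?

27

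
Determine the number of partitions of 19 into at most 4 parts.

94

Systematic enumeration (by largest part, then next-largest, …) yields 94.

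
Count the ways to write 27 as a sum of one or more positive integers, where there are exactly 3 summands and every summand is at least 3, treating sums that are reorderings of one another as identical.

A partial list (first 12 by largest part):
21,3,3
20,4,3
19,5,3
19,4,4
18,6,3
18,5,4
17,7,3
17,6,4
17,5,5
16,8,3
16,7,4
16,6,5
…and 25 more, for 37 total.

37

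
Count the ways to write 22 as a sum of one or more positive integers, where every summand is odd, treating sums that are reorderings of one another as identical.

There are 89 such partitions.

89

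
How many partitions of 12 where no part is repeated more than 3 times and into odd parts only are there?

8

The partitions of 12 that satisfy the conditions:
1+11
3+9
1+1+1+9
5+7
1+1+3+7
1+1+5+5
1+3+3+5
1+1+1+3+3+3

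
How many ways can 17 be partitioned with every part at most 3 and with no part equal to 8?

33

A partial list (first 12 by largest part):
3 + 3 + 3 + 3 + 3 + 2
3 + 3 + 3 + 3 + 3 + 1 + 1
3 + 3 + 3 + 3 + 2 + 2 + 1
3 + 3 + 3 + 3 + 2 + 1 + 1 + 1
3 + 3 + 3 + 3 + 1 + 1 + 1 + 1 + 1
3 + 3 + 3 + 2 + 2 + 2 + 2
3 + 3 + 3 + 2 + 2 + 2 + 1 + 1
3 + 3 + 3 + 2 + 2 + 1 + 1 + 1 + 1
3 + 3 + 3 + 2 + 1 + 1 + 1 + 1 + 1 + 1
3 + 3 + 3 + 1 + 1 + 1 + 1 + 1 + 1 + 1 + 1
3 + 3 + 2 + 2 + 2 + 2 + 2 + 1
3 + 3 + 2 + 2 + 2 + 2 + 1 + 1 + 1
…and 21 more, for 33 total.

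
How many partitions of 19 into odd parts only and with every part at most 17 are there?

A partial list (first 12 by largest part):
17+1+1
15+3+1
15+1+1+1+1
13+5+1
13+3+3
13+3+1+1+1
13+1+1+1+1+1+1
11+7+1
11+5+3
11+5+1+1+1
11+3+3+1+1
11+3+1+1+1+1+1
…and 41 more, for 53 total.

53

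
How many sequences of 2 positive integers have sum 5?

4

Place 1 bars in the 4 internal gaps of a row of 5 dots: C(4,1) = 4.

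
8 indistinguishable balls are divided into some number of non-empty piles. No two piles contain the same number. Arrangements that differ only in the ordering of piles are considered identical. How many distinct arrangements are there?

6

Enumerating:
8
7 + 1
6 + 2
5 + 3
5 + 2 + 1
4 + 3 + 1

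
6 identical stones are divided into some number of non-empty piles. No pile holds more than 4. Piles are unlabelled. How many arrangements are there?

They are:
4,2
4,1,1
3,3
3,2,1
3,1,1,1
2,2,2
2,2,1,1
2,1,1,1,1
1,1,1,1,1,1
Counting gives 9.

9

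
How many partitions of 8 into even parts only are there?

The partitions of 8 that satisfy the conditions:
8
6 + 2
4 + 4
4 + 2 + 2
2 + 2 + 2 + 2

5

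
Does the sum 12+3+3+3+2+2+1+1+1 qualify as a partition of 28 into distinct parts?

No

The parts sum to 28, and the condition 'all summands are distinct' is violated.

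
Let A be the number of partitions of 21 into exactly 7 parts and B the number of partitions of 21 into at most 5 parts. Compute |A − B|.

Partitions of 21 into exactly 7 parts: 105.
Partitions of 21 into at most 5 parts: 221.
|105 − 221| = 116.

116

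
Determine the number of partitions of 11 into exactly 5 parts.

10

Enumerating:
7+1+1+1+1
6+2+1+1+1
5+3+1+1+1
5+2+2+1+1
4+4+1+1+1
4+3+2+1+1
4+2+2+2+1
3+3+3+1+1
3+3+2+2+1
3+2+2+2+2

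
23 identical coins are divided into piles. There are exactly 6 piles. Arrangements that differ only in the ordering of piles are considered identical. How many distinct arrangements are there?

163

Counting exhaustively, 163 partitions satisfy the conditions.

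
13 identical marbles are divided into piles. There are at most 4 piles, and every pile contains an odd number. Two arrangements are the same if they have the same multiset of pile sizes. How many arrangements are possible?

They are:
13
11,1,1
9,3,1
7,5,1
7,3,3
5,5,3
That's 6 in total.

6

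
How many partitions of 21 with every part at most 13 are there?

747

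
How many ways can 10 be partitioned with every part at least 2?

They are:
10
8, 2
7, 3
6, 4
6, 2, 2
5, 5
5, 3, 2
4, 4, 2
4, 3, 3
4, 2, 2, 2
3, 3, 2, 2
2, 2, 2, 2, 2
That's 12 in total.

12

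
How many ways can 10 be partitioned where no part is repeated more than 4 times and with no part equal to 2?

Listing the qualifying partitions of 10:
10
9, 1
8, 1, 1
7, 3
7, 1, 1, 1
6, 4
6, 3, 1
6, 1, 1, 1, 1
5, 5
5, 4, 1
5, 3, 1, 1
4, 4, 1, 1
4, 3, 3
4, 3, 1, 1, 1
3, 3, 3, 1
3, 3, 1, 1, 1, 1

16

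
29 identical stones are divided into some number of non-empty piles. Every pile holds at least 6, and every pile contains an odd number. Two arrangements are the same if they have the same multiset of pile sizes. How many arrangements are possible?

5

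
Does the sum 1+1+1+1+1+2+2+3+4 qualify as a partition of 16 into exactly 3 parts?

The parts sum to 16, and the condition 'there are exactly 3 summands' is violated.

No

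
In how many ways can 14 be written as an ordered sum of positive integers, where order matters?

8192

The number of compositions of n is 2^(n−1); here 2^13 = 8192.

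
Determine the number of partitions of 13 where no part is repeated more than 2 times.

A partial list (first 12 by largest part):
13
1+12
2+11
1+1+11
3+10
1+2+10
4+9
1+3+9
2+2+9
1+1+2+9
5+8
1+4+8
…and 32 more, for 44 total.

44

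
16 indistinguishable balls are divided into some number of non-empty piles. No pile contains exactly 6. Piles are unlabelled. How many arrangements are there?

189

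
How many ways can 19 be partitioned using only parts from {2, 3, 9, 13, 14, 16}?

9

Enumerating:
16+3
14+3+2
13+3+3
13+2+2+2
9+3+3+2+2
9+2+2+2+2+2
3+3+3+3+3+2+2
3+3+3+2+2+2+2+2
3+2+2+2+2+2+2+2+2
That's 9 in total.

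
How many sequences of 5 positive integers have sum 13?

495

By stars and bars with positive parts, the count is C(12,4) = 495.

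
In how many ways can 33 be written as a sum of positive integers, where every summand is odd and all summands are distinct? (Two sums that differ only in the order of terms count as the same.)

Listing the qualifying partitions of 33:
33
29+3+1
27+5+1
25+7+1
25+5+3
23+9+1
23+7+3
21+11+1
21+9+3
21+7+5
19+13+1
19+11+3
19+9+5
17+15+1
17+13+3
17+11+5
17+9+7
17+7+5+3+1
15+13+5
15+11+7
15+9+5+3+1
13+11+9
13+11+5+3+1
13+9+7+3+1
11+9+7+5+1
That's 25 in total.

25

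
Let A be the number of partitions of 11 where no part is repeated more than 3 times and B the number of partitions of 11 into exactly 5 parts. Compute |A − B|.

28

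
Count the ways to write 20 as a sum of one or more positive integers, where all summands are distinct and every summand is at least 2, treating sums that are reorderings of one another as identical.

35

There are too many to list fully; the first 12 (by largest part) are:
20
2 + 18
3 + 17
4 + 16
5 + 15
2 + 3 + 15
6 + 14
2 + 4 + 14
7 + 13
2 + 5 + 13
3 + 4 + 13
8 + 12
…and 23 more, for 35 total.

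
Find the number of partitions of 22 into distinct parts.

89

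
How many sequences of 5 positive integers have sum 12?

330

A composition of 12 into 5 positive parts is chosen by placing 4 dividers among the 11 gaps between 12 units: C(11,4) = 330.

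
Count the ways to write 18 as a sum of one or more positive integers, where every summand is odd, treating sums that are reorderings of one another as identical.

46

There are too many to list fully; the first 12 (by largest part) are:
17 + 1
15 + 3
15 + 1 + 1 + 1
13 + 5
13 + 3 + 1 + 1
13 + 1 + 1 + 1 + 1 + 1
11 + 7
11 + 5 + 1 + 1
11 + 3 + 3 + 1
11 + 3 + 1 + 1 + 1 + 1
11 + 1 + 1 + 1 + 1 + 1 + 1 + 1
9 + 9
…and 34 more, for 46 total.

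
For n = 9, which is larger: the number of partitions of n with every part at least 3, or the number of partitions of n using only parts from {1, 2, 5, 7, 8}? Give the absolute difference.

Partitions of 9 with every part at least 3: 4.
Partitions of 9 using only parts from {1, 2, 5, 7, 8}: 11.
|4 − 11| = 7.

7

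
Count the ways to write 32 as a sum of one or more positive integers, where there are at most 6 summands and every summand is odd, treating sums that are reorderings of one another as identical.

126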